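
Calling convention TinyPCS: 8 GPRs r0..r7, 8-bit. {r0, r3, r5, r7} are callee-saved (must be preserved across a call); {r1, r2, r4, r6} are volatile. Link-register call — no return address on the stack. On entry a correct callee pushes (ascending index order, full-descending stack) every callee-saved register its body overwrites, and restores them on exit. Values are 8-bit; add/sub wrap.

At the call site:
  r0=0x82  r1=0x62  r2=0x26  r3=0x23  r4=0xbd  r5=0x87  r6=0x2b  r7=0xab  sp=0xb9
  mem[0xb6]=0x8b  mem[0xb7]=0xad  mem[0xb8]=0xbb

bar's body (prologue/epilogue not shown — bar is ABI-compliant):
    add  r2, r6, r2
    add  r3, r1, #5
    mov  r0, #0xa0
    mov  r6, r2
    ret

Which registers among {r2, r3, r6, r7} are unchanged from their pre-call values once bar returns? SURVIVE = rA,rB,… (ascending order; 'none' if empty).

prologue: push r0 → mem[0xb8]=0x82, sp=0xb8
prologue: push r3 → mem[0xb7]=0x23, sp=0xb7
body[0] add  r2, r6, r2 → r2=0x51
body[1] add  r3, r1, #5 → r3=0x67
body[2] mov  r0, #0xa0 → r0=0xa0
body[3] mov  r6, r2 → r6=0x51
epilogue: pop r3=0x23, sp=0xb8
epilogue: pop r0=0x82, sp=0xb9
r2: caller-saved, written=True
r3: callee-saved, written=True
r6: caller-saved, written=True
r7: callee-saved, written=False

SURVIVE = r3,r7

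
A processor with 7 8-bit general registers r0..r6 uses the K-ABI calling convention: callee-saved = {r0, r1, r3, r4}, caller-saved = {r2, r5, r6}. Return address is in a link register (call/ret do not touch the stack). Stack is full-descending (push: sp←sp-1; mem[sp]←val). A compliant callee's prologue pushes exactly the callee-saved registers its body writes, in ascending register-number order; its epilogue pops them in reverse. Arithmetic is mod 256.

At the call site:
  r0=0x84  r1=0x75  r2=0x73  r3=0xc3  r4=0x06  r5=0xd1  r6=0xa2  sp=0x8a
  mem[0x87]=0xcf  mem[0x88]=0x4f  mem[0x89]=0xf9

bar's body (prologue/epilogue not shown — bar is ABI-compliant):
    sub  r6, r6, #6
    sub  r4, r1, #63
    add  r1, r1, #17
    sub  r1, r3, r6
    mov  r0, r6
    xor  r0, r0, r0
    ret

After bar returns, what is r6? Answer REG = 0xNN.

REG = 0x9c

prologue: push r0 -> mem[0x89]=0x84, sp=0x89
prologue: push r1 -> mem[0x88]=0x75, sp=0x88
prologue: push r4 -> mem[0x87]=0x06, sp=0x87
body[0] sub  r6, r6, #6 -> r6=0x9c
body[1] sub  r4, r1, #63 -> r4=0x36
body[2] add  r1, r1, #17 -> r1=0x86
body[3] sub  r1, r3, r6 -> r1=0x27
body[4] mov  r0, r6 -> r0=0x9c
body[5] xor  r0, r0, r0 -> r0=0x00
epilogue: pop r4=0x06, sp=0x88
epilogue: pop r1=0x75, sp=0x89
epilogue: pop r0=0x84, sp=0x8a
r6 is caller-saved -> body value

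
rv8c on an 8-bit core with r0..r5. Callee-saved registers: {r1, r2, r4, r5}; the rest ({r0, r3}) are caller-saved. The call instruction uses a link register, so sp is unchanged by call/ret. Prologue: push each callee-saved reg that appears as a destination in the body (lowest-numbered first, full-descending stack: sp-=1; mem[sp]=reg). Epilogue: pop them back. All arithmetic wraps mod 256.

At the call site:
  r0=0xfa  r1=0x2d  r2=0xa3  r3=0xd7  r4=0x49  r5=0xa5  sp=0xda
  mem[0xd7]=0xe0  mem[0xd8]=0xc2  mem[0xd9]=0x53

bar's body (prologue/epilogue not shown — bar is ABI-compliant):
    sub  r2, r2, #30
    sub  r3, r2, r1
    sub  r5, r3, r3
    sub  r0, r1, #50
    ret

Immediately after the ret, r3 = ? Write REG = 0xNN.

REG = 0x58

prologue: push r2 -> mem[0xd9]=0xa3, sp=0xd9
prologue: push r5 -> mem[0xd8]=0xa5, sp=0xd8
body[0] sub  r2, r2, #30 -> r2=0x85
body[1] sub  r3, r2, r1 -> r3=0x58
body[2] sub  r5, r3, r3 -> r5=0x00
body[3] sub  r0, r1, #50 -> r0=0xfb
epilogue: pop r5=0xa5, sp=0xd9
epilogue: pop r2=0xa3, sp=0xda
r3 is caller-saved -> body value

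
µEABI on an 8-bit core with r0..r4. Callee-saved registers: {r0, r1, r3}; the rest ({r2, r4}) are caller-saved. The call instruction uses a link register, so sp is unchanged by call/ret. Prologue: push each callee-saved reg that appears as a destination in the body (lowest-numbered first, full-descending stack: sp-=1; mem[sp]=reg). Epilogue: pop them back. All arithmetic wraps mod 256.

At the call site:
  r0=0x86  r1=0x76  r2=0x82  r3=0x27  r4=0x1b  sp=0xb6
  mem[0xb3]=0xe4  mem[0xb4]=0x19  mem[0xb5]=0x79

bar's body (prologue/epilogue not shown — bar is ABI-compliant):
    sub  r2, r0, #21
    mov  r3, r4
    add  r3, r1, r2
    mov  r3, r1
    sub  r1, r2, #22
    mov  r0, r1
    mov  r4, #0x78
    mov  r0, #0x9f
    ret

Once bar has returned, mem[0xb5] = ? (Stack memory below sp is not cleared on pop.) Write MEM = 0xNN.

MEM = 0x86

prologue: push r0 -> mem[0xb5]=0x86, sp=0xb5
prologue: push r1 -> mem[0xb4]=0x76, sp=0xb4
prologue: push r3 -> mem[0xb3]=0x27, sp=0xb3
body[0] sub  r2, r0, #21 -> r2=0x71
body[1] mov  r3, r4 -> r3=0x1b
body[2] add  r3, r1, r2 -> r3=0xe7
body[3] mov  r3, r1 -> r3=0x76
body[4] sub  r1, r2, #22 -> r1=0x5b
body[5] mov  r0, r1 -> r0=0x5b
body[6] mov  r4, #0x78 -> r4=0x78
body[7] mov  r0, #0x9f -> r0=0x9f
epilogue: pop r3=0x27, sp=0xb4
epilogue: pop r1=0x76, sp=0xb5
epilogue: pop r0=0x86, sp=0xb6
prologue pushed ['r0', 'r1', 'r3'] at ['0xb5', '0xb4', '0xb3']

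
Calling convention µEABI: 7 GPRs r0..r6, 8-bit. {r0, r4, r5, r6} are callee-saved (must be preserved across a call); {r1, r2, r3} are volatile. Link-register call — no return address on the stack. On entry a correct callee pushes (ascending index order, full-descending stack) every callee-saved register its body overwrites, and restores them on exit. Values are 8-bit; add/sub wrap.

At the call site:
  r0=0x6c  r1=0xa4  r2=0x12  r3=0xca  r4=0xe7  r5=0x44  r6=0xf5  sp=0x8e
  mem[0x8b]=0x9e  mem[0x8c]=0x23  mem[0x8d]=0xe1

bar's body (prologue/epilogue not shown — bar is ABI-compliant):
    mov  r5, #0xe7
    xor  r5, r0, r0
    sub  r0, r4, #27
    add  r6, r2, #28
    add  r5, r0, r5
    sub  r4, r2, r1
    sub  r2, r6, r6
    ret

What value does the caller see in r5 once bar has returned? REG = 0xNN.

prologue: push r0 → mem[0x8d]=0x6c, sp=0x8d
prologue: push r4 → mem[0x8c]=0xe7, sp=0x8c
prologue: push r5 → mem[0x8b]=0x44, sp=0x8b
prologue: push r6 → mem[0x8a]=0xf5, sp=0x8a
body[0] mov  r5, #0xe7 → r5=0xe7
body[1] xor  r5, r0, r0 → r5=0x00
body[2] sub  r0, r4, #27 → r0=0xcc
body[3] add  r6, r2, #28 → r6=0x2e
body[4] add  r5, r0, r5 → r5=0xcc
body[5] sub  r4, r2, r1 → r4=0x6e
body[6] sub  r2, r6, r6 → r2=0x00
epilogue: pop r6=0xf5, sp=0x8b
epilogue: pop r5=0x44, sp=0x8c
epilogue: pop r4=0xe7, sp=0x8d
epilogue: pop r0=0x6c, sp=0x8e
r5 is callee-saved → restored

REG = 0x44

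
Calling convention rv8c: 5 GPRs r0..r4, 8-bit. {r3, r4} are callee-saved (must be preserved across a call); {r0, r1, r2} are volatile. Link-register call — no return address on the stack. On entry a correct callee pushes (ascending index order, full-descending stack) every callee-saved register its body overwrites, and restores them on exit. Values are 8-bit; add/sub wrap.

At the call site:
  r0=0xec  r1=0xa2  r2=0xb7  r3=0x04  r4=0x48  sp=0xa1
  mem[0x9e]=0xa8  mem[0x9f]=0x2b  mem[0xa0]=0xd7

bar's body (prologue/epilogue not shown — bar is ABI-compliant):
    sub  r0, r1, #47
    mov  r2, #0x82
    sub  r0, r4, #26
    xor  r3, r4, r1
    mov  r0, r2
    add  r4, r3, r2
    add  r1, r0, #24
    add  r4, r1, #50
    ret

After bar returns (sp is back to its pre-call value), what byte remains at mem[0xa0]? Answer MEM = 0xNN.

MEM = 0x04

prologue: push r3 → mem[0xa0]=0x04, sp=0xa0
prologue: push r4 → mem[0x9f]=0x48, sp=0x9f
body[0] sub  r0, r1, #47 → r0=0x73
body[1] mov  r2, #0x82 → r2=0x82
body[2] sub  r0, r4, #26 → r0=0x2e
body[3] xor  r3, r4, r1 → r3=0xea
body[4] mov  r0, r2 → r0=0x82
body[5] add  r4, r3, r2 → r4=0x6c
body[6] add  r1, r0, #24 → r1=0x9a
body[7] add  r4, r1, #50 → r4=0xcc
epilogue: pop r4=0x48, sp=0xa0
epilogue: pop r3=0x04, sp=0xa1
prologue pushed ['r3', 'r4'] at ['0xa0', '0x9f']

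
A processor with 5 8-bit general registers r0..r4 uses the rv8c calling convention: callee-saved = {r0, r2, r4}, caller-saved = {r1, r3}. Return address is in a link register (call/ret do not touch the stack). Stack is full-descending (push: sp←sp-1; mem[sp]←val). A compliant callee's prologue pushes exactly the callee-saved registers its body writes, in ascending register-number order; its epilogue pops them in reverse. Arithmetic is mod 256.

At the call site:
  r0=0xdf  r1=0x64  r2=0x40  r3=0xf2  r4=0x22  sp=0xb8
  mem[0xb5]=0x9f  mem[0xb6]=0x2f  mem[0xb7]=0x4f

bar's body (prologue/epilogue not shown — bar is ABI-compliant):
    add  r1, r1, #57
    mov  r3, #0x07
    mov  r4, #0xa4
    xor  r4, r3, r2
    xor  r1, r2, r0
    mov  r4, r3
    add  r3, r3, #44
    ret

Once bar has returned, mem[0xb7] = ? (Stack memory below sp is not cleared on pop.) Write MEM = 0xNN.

MEM = 0x22

prologue: push r4 -> mem[0xb7]=0x22, sp=0xb7
body[0] add  r1, r1, #57 -> r1=0x9d
body[1] mov  r3, #0x07 -> r3=0x07
body[2] mov  r4, #0xa4 -> r4=0xa4
body[3] xor  r4, r3, r2 -> r4=0x47
body[4] xor  r1, r2, r0 -> r1=0x9f
body[5] mov  r4, r3 -> r4=0x07
body[6] add  r3, r3, #44 -> r3=0x33
epilogue: pop r4=0x22, sp=0xb8
prologue pushed ['r4'] at ['0xb7']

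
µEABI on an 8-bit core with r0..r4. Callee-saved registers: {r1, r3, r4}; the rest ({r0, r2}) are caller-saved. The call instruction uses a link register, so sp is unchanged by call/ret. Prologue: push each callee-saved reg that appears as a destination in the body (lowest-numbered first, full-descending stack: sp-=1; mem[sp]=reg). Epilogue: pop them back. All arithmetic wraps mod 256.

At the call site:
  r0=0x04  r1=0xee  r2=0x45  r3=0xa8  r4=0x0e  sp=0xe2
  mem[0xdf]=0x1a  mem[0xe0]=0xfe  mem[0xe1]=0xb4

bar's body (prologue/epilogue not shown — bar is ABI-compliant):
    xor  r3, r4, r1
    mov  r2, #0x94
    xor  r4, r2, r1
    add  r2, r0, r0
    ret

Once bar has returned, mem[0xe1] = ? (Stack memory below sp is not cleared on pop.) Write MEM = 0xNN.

MEM = 0xa8

prologue: push r3 -> mem[0xe1]=0xa8, sp=0xe1
prologue: push r4 -> mem[0xe0]=0x0e, sp=0xe0
body[0] xor  r3, r4, r1 -> r3=0xe0
body[1] mov  r2, #0x94 -> r2=0x94
body[2] xor  r4, r2, r1 -> r4=0x7a
body[3] add  r2, r0, r0 -> r2=0x08
epilogue: pop r4=0x0e, sp=0xe1
epilogue: pop r3=0xa8, sp=0xe2
prologue pushed ['r3', 'r4'] at ['0xe1', '0xe0']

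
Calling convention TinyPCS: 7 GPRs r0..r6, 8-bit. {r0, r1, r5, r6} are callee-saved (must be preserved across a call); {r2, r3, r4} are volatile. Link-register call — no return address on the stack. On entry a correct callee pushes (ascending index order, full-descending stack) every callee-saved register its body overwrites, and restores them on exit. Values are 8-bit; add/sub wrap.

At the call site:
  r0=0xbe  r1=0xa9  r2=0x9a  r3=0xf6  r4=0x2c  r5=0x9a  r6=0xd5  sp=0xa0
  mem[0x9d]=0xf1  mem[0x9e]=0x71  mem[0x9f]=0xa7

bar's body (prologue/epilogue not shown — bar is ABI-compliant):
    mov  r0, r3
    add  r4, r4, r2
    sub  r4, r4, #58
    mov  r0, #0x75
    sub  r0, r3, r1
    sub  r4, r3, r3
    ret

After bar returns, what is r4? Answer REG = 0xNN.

REG = 0x00

prologue: push r0 → mem[0x9f]=0xbe, sp=0x9f
body[0] mov  r0, r3 → r0=0xf6
body[1] add  r4, r4, r2 → r4=0xc6
body[2] sub  r4, r4, #58 → r4=0x8c
body[3] mov  r0, #0x75 → r0=0x75
body[4] sub  r0, r3, r1 → r0=0x4d
body[5] sub  r4, r3, r3 → r4=0x00
epilogue: pop r0=0xbe, sp=0xa0
r4 is caller-saved → body value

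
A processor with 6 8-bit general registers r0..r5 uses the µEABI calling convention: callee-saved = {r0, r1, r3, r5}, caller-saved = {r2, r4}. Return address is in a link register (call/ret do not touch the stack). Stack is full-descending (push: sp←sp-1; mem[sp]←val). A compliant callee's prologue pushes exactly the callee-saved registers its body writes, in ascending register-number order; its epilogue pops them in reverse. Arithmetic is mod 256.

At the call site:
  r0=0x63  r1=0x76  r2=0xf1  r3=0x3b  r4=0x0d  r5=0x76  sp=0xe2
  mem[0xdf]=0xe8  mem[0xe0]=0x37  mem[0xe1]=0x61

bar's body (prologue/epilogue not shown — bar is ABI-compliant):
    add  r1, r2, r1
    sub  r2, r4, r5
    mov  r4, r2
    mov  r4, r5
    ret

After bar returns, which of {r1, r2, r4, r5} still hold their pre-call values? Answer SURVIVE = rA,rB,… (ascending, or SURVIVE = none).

SURVIVE = r1,r5

prologue: push r1 -> mem[0xe1]=0x76, sp=0xe1
body[0] add  r1, r2, r1 -> r1=0x67
body[1] sub  r2, r4, r5 -> r2=0x97
body[2] mov  r4, r2 -> r4=0x97
body[3] mov  r4, r5 -> r4=0x76
epilogue: pop r1=0x76, sp=0xe2
r1: callee-saved, written=True
r2: caller-saved, written=True
r4: caller-saved, written=True
r5: callee-saved, written=False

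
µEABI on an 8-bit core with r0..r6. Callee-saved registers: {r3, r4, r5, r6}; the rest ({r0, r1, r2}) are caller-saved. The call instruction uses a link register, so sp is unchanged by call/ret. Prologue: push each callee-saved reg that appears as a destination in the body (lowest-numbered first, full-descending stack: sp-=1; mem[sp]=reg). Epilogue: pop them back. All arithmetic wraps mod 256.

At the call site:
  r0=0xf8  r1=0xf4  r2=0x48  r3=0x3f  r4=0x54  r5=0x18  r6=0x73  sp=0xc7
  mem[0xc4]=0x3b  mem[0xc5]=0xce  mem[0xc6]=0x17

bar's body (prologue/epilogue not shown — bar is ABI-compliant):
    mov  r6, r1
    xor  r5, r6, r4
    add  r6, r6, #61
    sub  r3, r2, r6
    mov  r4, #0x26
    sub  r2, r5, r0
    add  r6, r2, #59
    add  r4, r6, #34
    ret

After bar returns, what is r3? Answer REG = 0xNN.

REG = 0x3f

prologue: push r3 → mem[0xc6]=0x3f, sp=0xc6
prologue: push r4 → mem[0xc5]=0x54, sp=0xc5
prologue: push r5 → mem[0xc4]=0x18, sp=0xc4
prologue: push r6 → mem[0xc3]=0x73, sp=0xc3
body[0] mov  r6, r1 → r6=0xf4
body[1] xor  r5, r6, r4 → r5=0xa0
body[2] add  r6, r6, #61 → r6=0x31
body[3] sub  r3, r2, r6 → r3=0x17
body[4] mov  r4, #0x26 → r4=0x26
body[5] sub  r2, r5, r0 → r2=0xa8
body[6] add  r6, r2, #59 → r6=0xe3
body[7] add  r4, r6, #34 → r4=0x05
epilogue: pop r6=0x73, sp=0xc4
epilogue: pop r5=0x18, sp=0xc5
epilogue: pop r4=0x54, sp=0xc6
epilogue: pop r3=0x3f, sp=0xc7
r3 is callee-saved → restored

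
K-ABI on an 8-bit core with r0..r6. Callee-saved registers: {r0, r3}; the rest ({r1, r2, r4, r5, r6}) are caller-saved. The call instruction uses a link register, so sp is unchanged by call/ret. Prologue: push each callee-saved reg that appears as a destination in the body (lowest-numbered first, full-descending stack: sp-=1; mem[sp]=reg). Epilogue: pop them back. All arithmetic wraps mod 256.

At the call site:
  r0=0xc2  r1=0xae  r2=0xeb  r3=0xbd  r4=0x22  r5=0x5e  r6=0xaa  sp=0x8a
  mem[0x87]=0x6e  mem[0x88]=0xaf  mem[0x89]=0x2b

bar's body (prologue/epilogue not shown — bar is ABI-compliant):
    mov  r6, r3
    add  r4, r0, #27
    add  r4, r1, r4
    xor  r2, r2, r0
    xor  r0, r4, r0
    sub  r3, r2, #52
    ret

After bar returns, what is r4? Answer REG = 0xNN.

REG = 0x8b

prologue: push r0 -> mem[0x89]=0xc2, sp=0x89
prologue: push r3 -> mem[0x88]=0xbd, sp=0x88
body[0] mov  r6, r3 -> r6=0xbd
body[1] add  r4, r0, #27 -> r4=0xdd
body[2] add  r4, r1, r4 -> r4=0x8b
body[3] xor  r2, r2, r0 -> r2=0x29
body[4] xor  r0, r4, r0 -> r0=0x49
body[5] sub  r3, r2, #52 -> r3=0xf5
epilogue: pop r3=0xbd, sp=0x89
epilogue: pop r0=0xc2, sp=0x8a
r4 is caller-saved -> body value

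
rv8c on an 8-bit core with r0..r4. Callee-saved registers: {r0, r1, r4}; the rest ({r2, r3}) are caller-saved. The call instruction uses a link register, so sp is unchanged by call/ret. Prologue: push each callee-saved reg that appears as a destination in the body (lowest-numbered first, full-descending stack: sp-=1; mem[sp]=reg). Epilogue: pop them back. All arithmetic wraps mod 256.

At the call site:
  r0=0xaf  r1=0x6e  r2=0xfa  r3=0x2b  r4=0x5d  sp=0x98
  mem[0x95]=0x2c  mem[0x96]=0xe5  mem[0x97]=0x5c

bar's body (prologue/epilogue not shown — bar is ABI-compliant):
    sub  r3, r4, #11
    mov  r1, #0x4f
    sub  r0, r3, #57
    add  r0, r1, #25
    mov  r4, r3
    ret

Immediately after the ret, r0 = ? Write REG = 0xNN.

prologue: push r0 → mem[0x97]=0xaf, sp=0x97
prologue: push r1 → mem[0x96]=0x6e, sp=0x96
prologue: push r4 → mem[0x95]=0x5d, sp=0x95
body[0] sub  r3, r4, #11 → r3=0x52
body[1] mov  r1, #0x4f → r1=0x4f
body[2] sub  r0, r3, #57 → r0=0x19
body[3] add  r0, r1, #25 → r0=0x68
body[4] mov  r4, r3 → r4=0x52
epilogue: pop r4=0x5d, sp=0x96
epilogue: pop r1=0x6e, sp=0x97
epilogue: pop r0=0xaf, sp=0x98
r0 is callee-saved → restored

REG = 0xaf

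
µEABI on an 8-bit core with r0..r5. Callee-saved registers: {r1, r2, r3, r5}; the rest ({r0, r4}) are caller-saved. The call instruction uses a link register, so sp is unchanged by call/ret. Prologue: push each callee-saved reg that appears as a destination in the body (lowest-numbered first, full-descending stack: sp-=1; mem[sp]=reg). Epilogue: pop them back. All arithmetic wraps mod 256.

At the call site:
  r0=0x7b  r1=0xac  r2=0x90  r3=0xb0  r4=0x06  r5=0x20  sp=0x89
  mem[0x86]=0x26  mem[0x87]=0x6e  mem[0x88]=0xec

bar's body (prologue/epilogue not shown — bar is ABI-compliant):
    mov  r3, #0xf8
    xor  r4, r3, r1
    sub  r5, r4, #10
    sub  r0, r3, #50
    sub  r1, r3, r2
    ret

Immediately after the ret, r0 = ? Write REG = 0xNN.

REG = 0xc6

prologue: push r1 → mem[0x88]=0xac, sp=0x88
prologue: push r3 → mem[0x87]=0xb0, sp=0x87
prologue: push r5 → mem[0x86]=0x20, sp=0x86
body[0] mov  r3, #0xf8 → r3=0xf8
body[1] xor  r4, r3, r1 → r4=0x54
body[2] sub  r5, r4, #10 → r5=0x4a
body[3] sub  r0, r3, #50 → r0=0xc6
body[4] sub  r1, r3, r2 → r1=0x68
epilogue: pop r5=0x20, sp=0x87
epilogue: pop r3=0xb0, sp=0x88
epilogue: pop r1=0xac, sp=0x89
r0 is caller-saved → body value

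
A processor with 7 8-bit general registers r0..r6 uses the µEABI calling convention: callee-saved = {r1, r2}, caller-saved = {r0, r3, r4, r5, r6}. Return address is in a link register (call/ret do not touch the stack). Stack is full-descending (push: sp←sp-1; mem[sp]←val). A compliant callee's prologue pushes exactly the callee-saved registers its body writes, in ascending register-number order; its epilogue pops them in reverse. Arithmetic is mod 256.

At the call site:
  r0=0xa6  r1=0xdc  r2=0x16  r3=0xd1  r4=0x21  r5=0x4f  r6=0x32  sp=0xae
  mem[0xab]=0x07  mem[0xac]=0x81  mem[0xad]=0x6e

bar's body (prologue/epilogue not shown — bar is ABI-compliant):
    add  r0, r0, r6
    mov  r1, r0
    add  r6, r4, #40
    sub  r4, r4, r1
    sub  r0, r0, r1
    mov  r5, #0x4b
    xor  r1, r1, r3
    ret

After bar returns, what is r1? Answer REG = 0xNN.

prologue: push r1 → mem[0xad]=0xdc, sp=0xad
body[0] add  r0, r0, r6 → r0=0xd8
body[1] mov  r1, r0 → r1=0xd8
body[2] add  r6, r4, #40 → r6=0x49
body[3] sub  r4, r4, r1 → r4=0x49
body[4] sub  r0, r0, r1 → r0=0x00
body[5] mov  r5, #0x4b → r5=0x4b
body[6] xor  r1, r1, r3 → r1=0x09
epilogue: pop r1=0xdc, sp=0xae
r1 is callee-saved → restored

REG = 0xdc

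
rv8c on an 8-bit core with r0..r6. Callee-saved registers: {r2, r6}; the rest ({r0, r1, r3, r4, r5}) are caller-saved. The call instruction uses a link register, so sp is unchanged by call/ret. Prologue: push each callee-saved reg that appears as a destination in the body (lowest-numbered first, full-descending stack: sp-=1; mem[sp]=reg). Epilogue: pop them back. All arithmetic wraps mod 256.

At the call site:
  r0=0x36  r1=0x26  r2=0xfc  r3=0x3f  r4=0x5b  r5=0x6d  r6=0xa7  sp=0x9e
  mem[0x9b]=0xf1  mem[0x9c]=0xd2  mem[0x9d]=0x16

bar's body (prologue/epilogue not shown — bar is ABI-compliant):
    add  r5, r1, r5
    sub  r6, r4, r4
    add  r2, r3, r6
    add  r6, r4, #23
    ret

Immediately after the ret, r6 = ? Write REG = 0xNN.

prologue: push r2 → mem[0x9d]=0xfc, sp=0x9d
prologue: push r6 → mem[0x9c]=0xa7, sp=0x9c
body[0] add  r5, r1, r5 → r5=0x93
body[1] sub  r6, r4, r4 → r6=0x00
body[2] add  r2, r3, r6 → r2=0x3f
body[3] add  r6, r4, #23 → r6=0x72
epilogue: pop r6=0xa7, sp=0x9d
epilogue: pop r2=0xfc, sp=0x9e
r6 is callee-saved → restored

REG = 0xa7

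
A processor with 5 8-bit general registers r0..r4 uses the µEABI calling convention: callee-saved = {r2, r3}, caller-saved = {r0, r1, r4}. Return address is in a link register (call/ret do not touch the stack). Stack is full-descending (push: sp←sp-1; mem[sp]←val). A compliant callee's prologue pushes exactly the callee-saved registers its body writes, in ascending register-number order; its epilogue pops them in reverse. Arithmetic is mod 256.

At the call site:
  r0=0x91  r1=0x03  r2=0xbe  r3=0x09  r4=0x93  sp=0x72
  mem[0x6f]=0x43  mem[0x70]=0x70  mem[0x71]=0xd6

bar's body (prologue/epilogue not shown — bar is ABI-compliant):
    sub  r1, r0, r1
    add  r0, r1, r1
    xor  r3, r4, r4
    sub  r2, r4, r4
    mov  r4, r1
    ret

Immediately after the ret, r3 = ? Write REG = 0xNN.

REG = 0x09

prologue: push r2 → mem[0x71]=0xbe, sp=0x71
prologue: push r3 → mem[0x70]=0x09, sp=0x70
body[0] sub  r1, r0, r1 → r1=0x8e
body[1] add  r0, r1, r1 → r0=0x1c
body[2] xor  r3, r4, r4 → r3=0x00
body[3] sub  r2, r4, r4 → r2=0x00
body[4] mov  r4, r1 → r4=0x8e
epilogue: pop r3=0x09, sp=0x71
epilogue: pop r2=0xbe, sp=0x72
r3 is callee-saved → restored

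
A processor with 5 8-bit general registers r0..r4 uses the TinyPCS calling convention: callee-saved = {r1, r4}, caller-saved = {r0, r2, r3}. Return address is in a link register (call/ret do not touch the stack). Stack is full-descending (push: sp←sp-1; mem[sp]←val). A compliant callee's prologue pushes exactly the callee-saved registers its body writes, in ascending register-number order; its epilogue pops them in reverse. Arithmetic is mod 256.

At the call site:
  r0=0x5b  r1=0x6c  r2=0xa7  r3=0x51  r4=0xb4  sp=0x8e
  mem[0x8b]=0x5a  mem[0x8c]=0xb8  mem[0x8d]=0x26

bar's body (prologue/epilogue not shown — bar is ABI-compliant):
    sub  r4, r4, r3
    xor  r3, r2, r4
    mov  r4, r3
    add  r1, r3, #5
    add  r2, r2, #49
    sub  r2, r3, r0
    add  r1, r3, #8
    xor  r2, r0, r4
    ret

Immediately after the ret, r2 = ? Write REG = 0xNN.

prologue: push r1 -> mem[0x8d]=0x6c, sp=0x8d
prologue: push r4 -> mem[0x8c]=0xb4, sp=0x8c
body[0] sub  r4, r4, r3 -> r4=0x63
body[1] xor  r3, r2, r4 -> r3=0xc4
body[2] mov  r4, r3 -> r4=0xc4
body[3] add  r1, r3, #5 -> r1=0xc9
body[4] add  r2, r2, #49 -> r2=0xd8
body[5] sub  r2, r3, r0 -> r2=0x69
body[6] add  r1, r3, #8 -> r1=0xcc
body[7] xor  r2, r0, r4 -> r2=0x9f
epilogue: pop r4=0xb4, sp=0x8d
epilogue: pop r1=0x6c, sp=0x8e
r2 is caller-saved -> body value

REG = 0x9f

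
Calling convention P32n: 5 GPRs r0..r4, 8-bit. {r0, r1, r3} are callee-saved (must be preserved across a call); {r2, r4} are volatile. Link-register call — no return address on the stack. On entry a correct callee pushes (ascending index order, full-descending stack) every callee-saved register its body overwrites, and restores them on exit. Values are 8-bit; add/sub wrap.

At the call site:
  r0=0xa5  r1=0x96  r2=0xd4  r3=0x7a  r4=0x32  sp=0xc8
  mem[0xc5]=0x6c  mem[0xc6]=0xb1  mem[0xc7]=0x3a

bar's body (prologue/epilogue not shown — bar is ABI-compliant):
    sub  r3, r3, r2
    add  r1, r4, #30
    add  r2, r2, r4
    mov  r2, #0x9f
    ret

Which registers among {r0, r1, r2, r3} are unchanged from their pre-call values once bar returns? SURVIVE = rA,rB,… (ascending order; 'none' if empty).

SURVIVE = r0,r1,r3

prologue: push r1 -> mem[0xc7]=0x96, sp=0xc7
prologue: push r3 -> mem[0xc6]=0x7a, sp=0xc6
body[0] sub  r3, r3, r2 -> r3=0xa6
body[1] add  r1, r4, #30 -> r1=0x50
body[2] add  r2, r2, r4 -> r2=0x06
body[3] mov  r2, #0x9f -> r2=0x9f
epilogue: pop r3=0x7a, sp=0xc7
epilogue: pop r1=0x96, sp=0xc8
r0: callee-saved, written=False
r1: callee-saved, written=True
r2: caller-saved, written=True
r3: callee-saved, written=True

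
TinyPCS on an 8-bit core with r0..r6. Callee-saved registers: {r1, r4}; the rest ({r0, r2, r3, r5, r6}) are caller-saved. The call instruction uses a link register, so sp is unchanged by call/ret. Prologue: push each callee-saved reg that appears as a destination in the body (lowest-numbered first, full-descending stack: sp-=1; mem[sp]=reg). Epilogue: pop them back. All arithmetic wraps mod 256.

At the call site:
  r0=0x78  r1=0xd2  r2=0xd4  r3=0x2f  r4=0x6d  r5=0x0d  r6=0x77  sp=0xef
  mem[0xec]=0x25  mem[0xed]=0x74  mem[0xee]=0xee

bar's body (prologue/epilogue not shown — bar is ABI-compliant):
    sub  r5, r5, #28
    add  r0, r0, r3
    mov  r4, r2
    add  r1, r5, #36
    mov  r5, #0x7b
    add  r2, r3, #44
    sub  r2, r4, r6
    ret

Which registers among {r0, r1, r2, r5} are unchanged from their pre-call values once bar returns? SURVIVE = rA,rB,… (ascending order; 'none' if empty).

prologue: push r1 → mem[0xee]=0xd2, sp=0xee
prologue: push r4 → mem[0xed]=0x6d, sp=0xed
body[0] sub  r5, r5, #28 → r5=0xf1
body[1] add  r0, r0, r3 → r0=0xa7
body[2] mov  r4, r2 → r4=0xd4
body[3] add  r1, r5, #36 → r1=0x15
body[4] mov  r5, #0x7b → r5=0x7b
body[5] add  r2, r3, #44 → r2=0x5b
body[6] sub  r2, r4, r6 → r2=0x5d
epilogue: pop r4=0x6d, sp=0xee
epilogue: pop r1=0xd2, sp=0xef
r0: caller-saved, written=True
r1: callee-saved, written=True
r2: caller-saved, written=True
r5: caller-saved, written=True

SURVIVE = r1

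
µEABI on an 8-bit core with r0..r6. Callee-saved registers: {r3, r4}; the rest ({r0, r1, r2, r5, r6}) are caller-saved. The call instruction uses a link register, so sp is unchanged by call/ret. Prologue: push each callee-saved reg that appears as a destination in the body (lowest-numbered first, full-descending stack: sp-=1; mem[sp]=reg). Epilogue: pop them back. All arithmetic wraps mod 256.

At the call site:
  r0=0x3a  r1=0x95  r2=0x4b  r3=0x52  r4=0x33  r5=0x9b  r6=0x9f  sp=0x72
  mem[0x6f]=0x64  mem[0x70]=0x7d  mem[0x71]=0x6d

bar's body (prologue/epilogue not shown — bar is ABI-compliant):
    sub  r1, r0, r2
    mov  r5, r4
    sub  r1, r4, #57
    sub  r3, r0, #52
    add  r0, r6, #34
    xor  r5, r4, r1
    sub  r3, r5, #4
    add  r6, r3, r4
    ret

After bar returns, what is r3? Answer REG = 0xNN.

REG = 0x52

prologue: push r3 → mem[0x71]=0x52, sp=0x71
body[0] sub  r1, r0, r2 → r1=0xef
body[1] mov  r5, r4 → r5=0x33
body[2] sub  r1, r4, #57 → r1=0xfa
body[3] sub  r3, r0, #52 → r3=0x06
body[4] add  r0, r6, #34 → r0=0xc1
body[5] xor  r5, r4, r1 → r5=0xc9
body[6] sub  r3, r5, #4 → r3=0xc5
body[7] add  r6, r3, r4 → r6=0xf8
epilogue: pop r3=0x52, sp=0x72
r3 is callee-saved → restored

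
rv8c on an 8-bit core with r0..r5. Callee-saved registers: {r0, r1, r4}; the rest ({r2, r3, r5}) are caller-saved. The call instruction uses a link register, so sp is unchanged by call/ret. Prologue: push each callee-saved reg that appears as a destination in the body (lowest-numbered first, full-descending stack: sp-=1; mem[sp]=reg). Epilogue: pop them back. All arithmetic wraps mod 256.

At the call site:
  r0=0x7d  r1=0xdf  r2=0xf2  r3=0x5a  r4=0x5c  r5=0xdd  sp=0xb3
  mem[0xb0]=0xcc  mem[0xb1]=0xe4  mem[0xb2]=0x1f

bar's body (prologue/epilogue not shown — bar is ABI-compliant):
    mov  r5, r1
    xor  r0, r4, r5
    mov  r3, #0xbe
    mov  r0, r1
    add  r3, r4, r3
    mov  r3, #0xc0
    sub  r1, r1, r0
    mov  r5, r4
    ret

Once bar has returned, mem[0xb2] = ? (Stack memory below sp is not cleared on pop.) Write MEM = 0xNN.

MEM = 0x7d

prologue: push r0 -> mem[0xb2]=0x7d, sp=0xb2
prologue: push r1 -> mem[0xb1]=0xdf, sp=0xb1
body[0] mov  r5, r1 -> r5=0xdf
body[1] xor  r0, r4, r5 -> r0=0x83
body[2] mov  r3, #0xbe -> r3=0xbe
body[3] mov  r0, r1 -> r0=0xdf
body[4] add  r3, r4, r3 -> r3=0x1a
body[5] mov  r3, #0xc0 -> r3=0xc0
body[6] sub  r1, r1, r0 -> r1=0x00
body[7] mov  r5, r4 -> r5=0x5c
epilogue: pop r1=0xdf, sp=0xb2
epilogue: pop r0=0x7d, sp=0xb3
prologue pushed ['r0', 'r1'] at ['0xb2', '0xb1']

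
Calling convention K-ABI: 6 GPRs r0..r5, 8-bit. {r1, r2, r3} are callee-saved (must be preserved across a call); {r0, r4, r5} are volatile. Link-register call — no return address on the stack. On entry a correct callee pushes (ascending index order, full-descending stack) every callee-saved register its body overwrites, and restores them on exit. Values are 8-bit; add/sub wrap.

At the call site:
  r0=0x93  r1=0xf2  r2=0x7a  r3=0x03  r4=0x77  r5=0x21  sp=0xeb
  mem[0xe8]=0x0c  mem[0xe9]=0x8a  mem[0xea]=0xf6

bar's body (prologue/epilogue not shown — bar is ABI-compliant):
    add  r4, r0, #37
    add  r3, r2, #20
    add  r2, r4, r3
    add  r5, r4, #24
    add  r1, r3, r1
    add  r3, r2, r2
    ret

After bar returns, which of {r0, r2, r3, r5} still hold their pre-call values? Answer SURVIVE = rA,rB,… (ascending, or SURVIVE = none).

prologue: push r1 → mem[0xea]=0xf2, sp=0xea
prologue: push r2 → mem[0xe9]=0x7a, sp=0xe9
prologue: push r3 → mem[0xe8]=0x03, sp=0xe8
body[0] add  r4, r0, #37 → r4=0xb8
body[1] add  r3, r2, #20 → r3=0x8e
body[2] add  r2, r4, r3 → r2=0x46
body[3] add  r5, r4, #24 → r5=0xd0
body[4] add  r1, r3, r1 → r1=0x80
body[5] add  r3, r2, r2 → r3=0x8c
epilogue: pop r3=0x03, sp=0xe9
epilogue: pop r2=0x7a, sp=0xea
epilogue: pop r1=0xf2, sp=0xeb
r0: caller-saved, written=False
r2: callee-saved, written=True
r3: callee-saved, written=True
r5: caller-saved, written=True

SURVIVE = r0,r2,r3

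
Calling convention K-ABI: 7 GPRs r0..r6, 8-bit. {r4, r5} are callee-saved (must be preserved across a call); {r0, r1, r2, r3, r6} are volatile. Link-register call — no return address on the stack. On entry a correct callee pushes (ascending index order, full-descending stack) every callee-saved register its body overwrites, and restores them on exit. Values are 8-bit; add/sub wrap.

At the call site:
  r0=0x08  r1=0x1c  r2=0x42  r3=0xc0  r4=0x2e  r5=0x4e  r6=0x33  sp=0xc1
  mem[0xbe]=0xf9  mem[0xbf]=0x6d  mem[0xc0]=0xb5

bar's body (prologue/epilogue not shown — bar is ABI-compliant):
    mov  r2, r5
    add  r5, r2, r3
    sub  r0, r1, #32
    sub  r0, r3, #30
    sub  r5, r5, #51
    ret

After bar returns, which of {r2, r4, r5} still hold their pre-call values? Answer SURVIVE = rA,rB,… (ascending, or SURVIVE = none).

prologue: push r5 -> mem[0xc0]=0x4e, sp=0xc0
body[0] mov  r2, r5 -> r2=0x4e
body[1] add  r5, r2, r3 -> r5=0x0e
body[2] sub  r0, r1, #32 -> r0=0xfc
body[3] sub  r0, r3, #30 -> r0=0xa2
body[4] sub  r5, r5, #51 -> r5=0xdb
epilogue: pop r5=0x4e, sp=0xc1
r2: caller-saved, written=True
r4: callee-saved, written=False
r5: callee-saved, written=True

SURVIVE = r4,r5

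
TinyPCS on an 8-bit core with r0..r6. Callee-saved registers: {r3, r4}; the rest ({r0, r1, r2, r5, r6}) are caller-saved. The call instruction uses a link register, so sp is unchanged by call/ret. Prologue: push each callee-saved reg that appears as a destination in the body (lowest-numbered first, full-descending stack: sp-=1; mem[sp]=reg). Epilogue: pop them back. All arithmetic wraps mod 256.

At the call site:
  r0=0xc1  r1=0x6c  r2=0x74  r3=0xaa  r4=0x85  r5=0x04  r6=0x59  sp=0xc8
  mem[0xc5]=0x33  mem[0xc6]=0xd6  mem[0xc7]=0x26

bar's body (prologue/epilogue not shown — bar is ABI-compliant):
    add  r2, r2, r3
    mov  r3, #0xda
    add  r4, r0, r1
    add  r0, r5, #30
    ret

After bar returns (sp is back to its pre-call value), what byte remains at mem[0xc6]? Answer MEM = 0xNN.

prologue: push r3 -> mem[0xc7]=0xaa, sp=0xc7
prologue: push r4 -> mem[0xc6]=0x85, sp=0xc6
body[0] add  r2, r2, r3 -> r2=0x1e
body[1] mov  r3, #0xda -> r3=0xda
body[2] add  r4, r0, r1 -> r4=0x2d
body[3] add  r0, r5, #30 -> r0=0x22
epilogue: pop r4=0x85, sp=0xc7
epilogue: pop r3=0xaa, sp=0xc8
prologue pushed ['r3', 'r4'] at ['0xc7', '0xc6']

MEM = 0x85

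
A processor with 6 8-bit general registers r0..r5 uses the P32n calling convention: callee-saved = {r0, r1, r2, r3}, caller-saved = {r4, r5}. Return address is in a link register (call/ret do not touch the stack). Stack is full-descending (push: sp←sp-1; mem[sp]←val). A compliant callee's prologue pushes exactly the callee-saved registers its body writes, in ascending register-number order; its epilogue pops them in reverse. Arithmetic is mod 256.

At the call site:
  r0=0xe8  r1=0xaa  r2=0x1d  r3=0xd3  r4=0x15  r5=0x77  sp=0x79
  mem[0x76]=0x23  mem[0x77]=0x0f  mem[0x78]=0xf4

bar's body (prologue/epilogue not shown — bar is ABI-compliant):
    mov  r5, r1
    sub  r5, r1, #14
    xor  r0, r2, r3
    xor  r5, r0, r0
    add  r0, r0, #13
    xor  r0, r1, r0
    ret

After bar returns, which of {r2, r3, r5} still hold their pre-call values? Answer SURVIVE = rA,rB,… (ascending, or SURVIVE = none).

prologue: push r0 -> mem[0x78]=0xe8, sp=0x78
body[0] mov  r5, r1 -> r5=0xaa
body[1] sub  r5, r1, #14 -> r5=0x9c
body[2] xor  r0, r2, r3 -> r0=0xce
body[3] xor  r5, r0, r0 -> r5=0x00
body[4] add  r0, r0, #13 -> r0=0xdb
body[5] xor  r0, r1, r0 -> r0=0x71
epilogue: pop r0=0xe8, sp=0x79
r2: callee-saved, written=False
r3: callee-saved, written=False
r5: caller-saved, written=True

SURVIVE = r2,r3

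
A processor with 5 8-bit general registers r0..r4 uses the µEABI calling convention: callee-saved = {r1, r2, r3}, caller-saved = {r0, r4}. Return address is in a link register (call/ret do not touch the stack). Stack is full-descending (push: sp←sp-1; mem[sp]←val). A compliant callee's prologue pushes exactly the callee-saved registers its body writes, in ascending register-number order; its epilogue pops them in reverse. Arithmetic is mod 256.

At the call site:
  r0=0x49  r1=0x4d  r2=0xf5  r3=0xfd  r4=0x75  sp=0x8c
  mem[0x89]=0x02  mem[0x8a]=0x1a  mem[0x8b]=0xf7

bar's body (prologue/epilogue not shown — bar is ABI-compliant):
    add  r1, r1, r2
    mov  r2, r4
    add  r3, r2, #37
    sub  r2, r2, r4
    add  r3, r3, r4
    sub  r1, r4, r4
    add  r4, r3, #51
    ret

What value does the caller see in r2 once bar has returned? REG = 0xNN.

prologue: push r1 → mem[0x8b]=0x4d, sp=0x8b
prologue: push r2 → mem[0x8a]=0xf5, sp=0x8a
prologue: push r3 → mem[0x89]=0xfd, sp=0x89
body[0] add  r1, r1, r2 → r1=0x42
body[1] mov  r2, r4 → r2=0x75
body[2] add  r3, r2, #37 → r3=0x9a
body[3] sub  r2, r2, r4 → r2=0x00
body[4] add  r3, r3, r4 → r3=0x0f
body[5] sub  r1, r4, r4 → r1=0x00
body[6] add  r4, r3, #51 → r4=0x42
epilogue: pop r3=0xfd, sp=0x8a
epilogue: pop r2=0xf5, sp=0x8b
epilogue: pop r1=0x4d, sp=0x8c
r2 is callee-saved → restored

REG = 0xf5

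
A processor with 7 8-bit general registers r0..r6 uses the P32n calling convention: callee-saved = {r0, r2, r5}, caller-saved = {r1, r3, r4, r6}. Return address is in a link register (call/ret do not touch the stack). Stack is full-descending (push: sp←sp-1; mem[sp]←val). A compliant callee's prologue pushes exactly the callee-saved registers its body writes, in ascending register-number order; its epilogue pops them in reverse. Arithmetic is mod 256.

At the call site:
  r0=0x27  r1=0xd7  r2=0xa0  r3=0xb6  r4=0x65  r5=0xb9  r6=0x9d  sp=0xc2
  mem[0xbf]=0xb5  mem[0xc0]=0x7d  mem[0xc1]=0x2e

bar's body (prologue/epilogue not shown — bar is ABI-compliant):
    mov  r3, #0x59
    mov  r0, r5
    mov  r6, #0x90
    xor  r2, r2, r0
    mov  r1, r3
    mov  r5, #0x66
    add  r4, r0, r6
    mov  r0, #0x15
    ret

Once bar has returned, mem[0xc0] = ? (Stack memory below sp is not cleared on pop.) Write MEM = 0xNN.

prologue: push r0 -> mem[0xc1]=0x27, sp=0xc1
prologue: push r2 -> mem[0xc0]=0xa0, sp=0xc0
prologue: push r5 -> mem[0xbf]=0xb9, sp=0xbf
body[0] mov  r3, #0x59 -> r3=0x59
body[1] mov  r0, r5 -> r0=0xb9
body[2] mov  r6, #0x90 -> r6=0x90
body[3] xor  r2, r2, r0 -> r2=0x19
body[4] mov  r1, r3 -> r1=0x59
body[5] mov  r5, #0x66 -> r5=0x66
body[6] add  r4, r0, r6 -> r4=0x49
body[7] mov  r0, #0x15 -> r0=0x15
epilogue: pop r5=0xb9, sp=0xc0
epilogue: pop r2=0xa0, sp=0xc1
epilogue: pop r0=0x27, sp=0xc2
prologue pushed ['r0', 'r2', 'r5'] at ['0xc1', '0xc0', '0xbf']

MEM = 0xa0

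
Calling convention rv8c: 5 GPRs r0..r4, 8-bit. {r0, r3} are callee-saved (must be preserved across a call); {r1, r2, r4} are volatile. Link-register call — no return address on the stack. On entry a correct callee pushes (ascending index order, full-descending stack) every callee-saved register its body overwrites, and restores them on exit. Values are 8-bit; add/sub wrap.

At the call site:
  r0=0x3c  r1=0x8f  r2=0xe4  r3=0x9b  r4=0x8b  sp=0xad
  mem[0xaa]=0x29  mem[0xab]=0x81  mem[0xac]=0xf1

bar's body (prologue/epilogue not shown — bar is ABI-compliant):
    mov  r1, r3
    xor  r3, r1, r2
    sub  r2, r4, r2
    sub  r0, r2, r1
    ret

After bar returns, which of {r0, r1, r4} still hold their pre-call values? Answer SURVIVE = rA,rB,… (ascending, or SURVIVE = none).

SURVIVE = r0,r4

prologue: push r0 → mem[0xac]=0x3c, sp=0xac
prologue: push r3 → mem[0xab]=0x9b, sp=0xab
body[0] mov  r1, r3 → r1=0x9b
body[1] xor  r3, r1, r2 → r3=0x7f
body[2] sub  r2, r4, r2 → r2=0xa7
body[3] sub  r0, r2, r1 → r0=0x0c
epilogue: pop r3=0x9b, sp=0xac
epilogue: pop r0=0x3c, sp=0xad
r0: callee-saved, written=True
r1: caller-saved, written=True
r4: caller-saved, written=False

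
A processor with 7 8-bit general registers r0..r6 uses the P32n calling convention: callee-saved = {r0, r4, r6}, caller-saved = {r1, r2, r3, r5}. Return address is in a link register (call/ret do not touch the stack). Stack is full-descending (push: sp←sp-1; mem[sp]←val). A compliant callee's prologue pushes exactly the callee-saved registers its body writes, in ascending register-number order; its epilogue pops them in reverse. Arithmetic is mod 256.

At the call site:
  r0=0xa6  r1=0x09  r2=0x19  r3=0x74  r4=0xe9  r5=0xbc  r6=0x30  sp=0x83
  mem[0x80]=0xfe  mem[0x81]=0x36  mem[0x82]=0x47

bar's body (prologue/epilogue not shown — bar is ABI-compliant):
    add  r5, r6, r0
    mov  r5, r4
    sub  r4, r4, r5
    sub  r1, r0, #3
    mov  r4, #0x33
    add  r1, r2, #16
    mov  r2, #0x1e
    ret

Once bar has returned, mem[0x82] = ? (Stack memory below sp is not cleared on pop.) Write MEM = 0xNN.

prologue: push r4 → mem[0x82]=0xe9, sp=0x82
body[0] add  r5, r6, r0 → r5=0xd6
body[1] mov  r5, r4 → r5=0xe9
body[2] sub  r4, r4, r5 → r4=0x00
body[3] sub  r1, r0, #3 → r1=0xa3
body[4] mov  r4, #0x33 → r4=0x33
body[5] add  r1, r2, #16 → r1=0x29
body[6] mov  r2, #0x1e → r2=0x1e
epilogue: pop r4=0xe9, sp=0x83
prologue pushed ['r4'] at ['0x82']

MEM = 0xe9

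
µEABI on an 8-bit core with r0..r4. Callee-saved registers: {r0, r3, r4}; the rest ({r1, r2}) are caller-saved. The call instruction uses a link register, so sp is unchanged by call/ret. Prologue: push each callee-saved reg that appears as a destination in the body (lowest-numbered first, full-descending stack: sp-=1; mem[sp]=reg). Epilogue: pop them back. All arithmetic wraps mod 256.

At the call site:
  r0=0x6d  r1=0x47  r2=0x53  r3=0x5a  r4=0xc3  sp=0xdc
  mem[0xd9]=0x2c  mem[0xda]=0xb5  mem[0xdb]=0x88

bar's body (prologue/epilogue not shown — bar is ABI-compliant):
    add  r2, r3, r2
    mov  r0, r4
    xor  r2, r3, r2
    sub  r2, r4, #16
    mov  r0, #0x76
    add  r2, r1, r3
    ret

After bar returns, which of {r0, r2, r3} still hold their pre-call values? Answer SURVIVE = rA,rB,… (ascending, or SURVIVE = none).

SURVIVE = r0,r3

prologue: push r0 → mem[0xdb]=0x6d, sp=0xdb
body[0] add  r2, r3, r2 → r2=0xad
body[1] mov  r0, r4 → r0=0xc3
body[2] xor  r2, r3, r2 → r2=0xf7
body[3] sub  r2, r4, #16 → r2=0xb3
body[4] mov  r0, #0x76 → r0=0x76
body[5] add  r2, r1, r3 → r2=0xa1
epilogue: pop r0=0x6d, sp=0xdc
r0: callee-saved, written=True
r2: caller-saved, written=True
r3: callee-saved, written=False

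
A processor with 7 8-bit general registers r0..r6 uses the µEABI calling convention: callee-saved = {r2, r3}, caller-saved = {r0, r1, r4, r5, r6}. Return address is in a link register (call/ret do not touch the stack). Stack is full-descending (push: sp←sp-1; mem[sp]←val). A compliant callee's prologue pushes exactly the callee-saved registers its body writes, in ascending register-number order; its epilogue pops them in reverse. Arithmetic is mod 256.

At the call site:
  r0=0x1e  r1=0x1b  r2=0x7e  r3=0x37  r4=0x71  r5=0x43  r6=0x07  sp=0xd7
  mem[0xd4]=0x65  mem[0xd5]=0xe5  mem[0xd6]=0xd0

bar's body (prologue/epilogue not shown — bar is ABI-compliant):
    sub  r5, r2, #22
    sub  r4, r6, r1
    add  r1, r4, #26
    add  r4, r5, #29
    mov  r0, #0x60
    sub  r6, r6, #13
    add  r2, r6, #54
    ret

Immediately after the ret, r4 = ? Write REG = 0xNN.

prologue: push r2 -> mem[0xd6]=0x7e, sp=0xd6
body[0] sub  r5, r2, #22 -> r5=0x68
body[1] sub  r4, r6, r1 -> r4=0xec
body[2] add  r1, r4, #26 -> r1=0x06
body[3] add  r4, r5, #29 -> r4=0x85
body[4] mov  r0, #0x60 -> r0=0x60
body[5] sub  r6, r6, #13 -> r6=0xfa
body[6] add  r2, r6, #54 -> r2=0x30
epilogue: pop r2=0x7e, sp=0xd7
r4 is caller-saved -> body value

REG = 0x85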